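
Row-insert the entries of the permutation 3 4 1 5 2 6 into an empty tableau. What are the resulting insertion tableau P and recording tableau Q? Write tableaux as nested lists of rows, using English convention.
Insert each entry of the permutation into P by Schensted row insertion, recording in Q the position of each new cell.

Insert 3: appended to row 1. P = [[3]], Q = [[1]].
Insert 4: appended to row 1. P = [[3, 4]], Q = [[1, 2]].
Insert 1: 1 bumps 3 from row 1; 3 starts row 2. P = [[1, 4], [3]], Q = [[1, 2], [3]].
Insert 5: appended to row 1. P = [[1, 4, 5], [3]], Q = [[1, 2, 4], [3]].
Insert 2: 2 bumps 4 from row 1; 4 appends to row 2. P = [[1, 2, 5], [3, 4]], Q = [[1, 2, 4], [3, 5]].
Insert 6: appended to row 1. P = [[1, 2, 5, 6], [3, 4]], Q = [[1, 2, 4, 6], [3, 5]].

So P = [[1, 2, 5, 6], [3, 4]], Q = [[1, 2, 4, 6], [3, 5]].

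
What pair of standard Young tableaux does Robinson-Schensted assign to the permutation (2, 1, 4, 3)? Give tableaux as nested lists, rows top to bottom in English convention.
P = [[1, 3], [2, 4]], Q = [[1, 3], [2, 4]]

Insert each entry of the permutation into P by Schensted row insertion, recording in Q the position of each new cell.

Insert 2: appended to row 1. P = [[2]], Q = [[1]].
Insert 1: 1 bumps 2 from row 1; 2 starts row 2. P = [[1], [2]], Q = [[1], [2]].
Insert 4: appended to row 1. P = [[1, 4], [2]], Q = [[1, 3], [2]].
Insert 3: 3 bumps 4 from row 1; 4 appends to row 2. P = [[1, 3], [2, 4]], Q = [[1, 3], [2, 4]].

So P = [[1, 3], [2, 4]], Q = [[1, 3], [2, 4]].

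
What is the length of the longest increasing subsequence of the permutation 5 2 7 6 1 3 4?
3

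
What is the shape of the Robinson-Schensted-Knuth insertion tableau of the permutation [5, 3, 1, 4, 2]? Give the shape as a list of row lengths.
[2, 2, 1]

RSK row insertion gives P = [[1, 2], [3, 4], [5]], which has shape [2, 2, 1].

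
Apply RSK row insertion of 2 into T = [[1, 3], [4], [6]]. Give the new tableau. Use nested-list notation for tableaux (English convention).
In row 1, 2 replaces 3 (the leftmost entry greater than 2); 3 is bumped to row 2. In row 2, 3 replaces 4 (the leftmost entry greater than 3); 4 is bumped to row 3. In row 3, 4 replaces 6 (the leftmost entry greater than 4); 6 is bumped to row 4. 6 starts a new row 4. The new tableau is [[1, 2], [3], [4], [6]].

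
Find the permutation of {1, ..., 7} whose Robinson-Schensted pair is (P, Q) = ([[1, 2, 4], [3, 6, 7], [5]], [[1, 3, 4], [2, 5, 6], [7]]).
Reverse the RSK construction: for i from n down to 1, find the cell of Q containing i, remove the entry at that cell from P, and reverse-bump it up through P; the value ejected from row 1 is w(i).

Step i=7: Q has 7 at row 3, column 1; remove 5 from row 3 of P and reverse-bump: 5 enters row 2 and ejects 3; 3 enters row 1 and ejects 2. So w(7) = 2. P is now [[1, 3, 4], [5, 6, 7]].
Step i=6: Q has 6 at row 2, column 3; remove 7 from row 2 of P and reverse-bump: 7 enters row 1 and ejects 4. So w(6) = 4. P is now [[1, 3, 7], [5, 6]].
Step i=5: Q has 5 at row 2, column 2; remove 6 from row 2 of P and reverse-bump: 6 enters row 1 and ejects 3. So w(5) = 3. P is now [[1, 6, 7], [5]].
Step i=4: Q has 4 at row 1, column 3; remove that cell from P, ejecting 7. So w(4) = 7. P is now [[1, 6], [5]].
Step i=3: Q has 3 at row 1, column 2; remove that cell from P, ejecting 6. So w(3) = 6. P is now [[1], [5]].
Step i=2: Q has 2 at row 2, column 1; remove 5 from row 2 of P and reverse-bump: 5 enters row 1 and ejects 1. So w(2) = 1. P is now [[5]].
Step i=1: Q has 1 at row 1, column 1; remove that cell from P, ejecting 5. So w(1) = 5. P is now [].

So w = 5 1 6 7 3 4 2.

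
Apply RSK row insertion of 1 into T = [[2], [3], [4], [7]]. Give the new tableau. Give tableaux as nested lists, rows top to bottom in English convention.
In row 1, 1 replaces 2 (the leftmost entry greater than 1); 2 is bumped to row 2. In row 2, 2 replaces 3 (the leftmost entry greater than 2); 3 is bumped to row 3. In row 3, 3 replaces 4 (the leftmost entry greater than 3); 4 is bumped to row 4. In row 4, 4 replaces 7 (the leftmost entry greater than 4); 7 is bumped to row 5. 7 starts a new row 5. The new tableau is [[1], [2], [3], [4], [7]].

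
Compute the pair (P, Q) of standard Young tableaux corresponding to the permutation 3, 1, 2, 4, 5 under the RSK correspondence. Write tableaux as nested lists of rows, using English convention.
Insert each entry of the permutation into P by Schensted row insertion, recording in Q the position of each new cell.

Insert 3: appended to row 1. P = [[3]].
Insert 1: 1 bumps 3 from row 1; 3 starts row 2. P = [[1], [3]].
Insert 2: appended to row 1. P = [[1, 2], [3]].
Insert 4: appended to row 1. P = [[1, 2, 4], [3]].
Insert 5: appended to row 1. P = [[1, 2, 4, 5], [3]].

So P = [[1, 2, 4, 5], [3]], Q = [[1, 3, 4, 5], [2]].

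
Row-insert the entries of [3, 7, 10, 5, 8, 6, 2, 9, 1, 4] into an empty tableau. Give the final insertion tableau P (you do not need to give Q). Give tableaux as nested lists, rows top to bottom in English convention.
P = [[1, 4, 6, 9], [2, 5], [3, 8], [7], [10]]

Insert 3: appended to row 1. P = [[3]].
Insert 7: appended to row 1. P = [[3, 7]].
Insert 10: appended to row 1. P = [[3, 7, 10]].
Insert 5: 5 bumps 7 from row 1; 7 starts row 2. P = [[3, 5, 10], [7]].
Insert 8: 8 bumps 10 from row 1; 10 appends to row 2. P = [[3, 5, 8], [7, 10]].
Insert 6: 6 bumps 8 from row 1; 8 bumps 10 from row 2; 10 starts row 3. P = [[3, 5, 6], [7, 8], [10]].
Insert 2: 2 bumps 3 from row 1; 3 bumps 7 from row 2; 7 bumps 10 from row 3; 10 starts row 4. P = [[2, 5, 6], [3, 8], [7], [10]].
Insert 9: appended to row 1. P = [[2, 5, 6, 9], [3, 8], [7], [10]].
Insert 1: 1 bumps 2 from row 1; 2 bumps 3 from row 2; 3 bumps 7 from row 3; 7 bumps 10 from row 4; 10 starts row 5. P = [[1, 5, 6, 9], [2, 8], [3], [7], [10]].
Insert 4: 4 bumps 5 from row 1; 5 bumps 8 from row 2; 8 appends to row 3. P = [[1, 4, 6, 9], [2, 5], [3, 8], [7], [10]].

So P = [[1, 4, 6, 9], [2, 5], [3, 8], [7], [10]].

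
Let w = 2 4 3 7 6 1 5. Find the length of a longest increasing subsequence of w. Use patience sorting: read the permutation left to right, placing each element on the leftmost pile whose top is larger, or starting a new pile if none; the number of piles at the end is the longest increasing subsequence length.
3

2: new pile. tops = [2]
4: new pile. tops = [2, 4]
3: onto pile 2 (replacing 4). tops = [2, 3]
7: new pile. tops = [2, 3, 7]
6: onto pile 3 (replacing 7). tops = [2, 3, 6]
1: onto pile 1 (replacing 2). tops = [1, 3, 6]
5: onto pile 3 (replacing 6). tops = [1, 3, 5]

3 piles, so the longest increasing subsequence has length 3.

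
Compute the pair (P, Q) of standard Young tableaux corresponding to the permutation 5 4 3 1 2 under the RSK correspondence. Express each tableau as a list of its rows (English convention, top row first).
P = [[1, 2], [3], [4], [5]], Q = [[1, 5], [2], [3], [4]]

Insert each entry of the permutation into P by Schensted row insertion, recording in Q the position of each new cell.

Insert 5: appended to row 1. P = [[5]], Q = [[1]].
Insert 4: 4 bumps 5 from row 1; 5 starts row 2. P = [[4], [5]], Q = [[1], [2]].
Insert 3: 3 bumps 4 from row 1; 4 bumps 5 from row 2; 5 starts row 3. P = [[3], [4], [5]], Q = [[1], [2], [3]].
Insert 1: 1 bumps 3 from row 1; 3 bumps 4 from row 2; 4 bumps 5 from row 3; 5 starts row 4. P = [[1], [3], [4], [5]], Q = [[1], [2], [3], [4]].
Insert 2: appended to row 1. P = [[1, 2], [3], [4], [5]], Q = [[1, 5], [2], [3], [4]].

So P = [[1, 2], [3], [4], [5]], Q = [[1, 5], [2], [3], [4]].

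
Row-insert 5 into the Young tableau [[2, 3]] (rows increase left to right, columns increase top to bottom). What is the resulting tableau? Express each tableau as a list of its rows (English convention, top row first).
5 is larger than every entry of row 1, so it is appended to row 1. The new tableau is [[2, 3, 5]].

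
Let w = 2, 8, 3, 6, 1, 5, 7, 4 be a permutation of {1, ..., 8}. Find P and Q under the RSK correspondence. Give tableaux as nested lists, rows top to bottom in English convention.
P = [[1, 3, 4, 7], [2, 5], [6], [8]], Q = [[1, 2, 4, 7], [3, 6], [5], [8]]

Insert each entry of the permutation into P by Schensted row insertion, recording in Q the position of each new cell.

Insert 2: appended to row 1. P = [[2]], Q = [[1]].
Insert 8: appended to row 1. P = [[2, 8]], Q = [[1, 2]].
Insert 3: 3 bumps 8 from row 1; 8 starts row 2. P = [[2, 3], [8]], Q = [[1, 2], [3]].
Insert 6: appended to row 1. P = [[2, 3, 6], [8]], Q = [[1, 2, 4], [3]].
Insert 1: 1 bumps 2 from row 1; 2 bumps 8 from row 2; 8 starts row 3. P = [[1, 3, 6], [2], [8]], Q = [[1, 2, 4], [3], [5]].
Insert 5: 5 bumps 6 from row 1; 6 appends to row 2. P = [[1, 3, 5], [2, 6], [8]], Q = [[1, 2, 4], [3, 6], [5]].
Insert 7: appended to row 1. P = [[1, 3, 5, 7], [2, 6], [8]], Q = [[1, 2, 4, 7], [3, 6], [5]].
Insert 4: 4 bumps 5 from row 1; 5 bumps 6 from row 2; 6 bumps 8 from row 3; 8 starts row 4. P = [[1, 3, 4, 7], [2, 5], [6], [8]], Q = [[1, 2, 4, 7], [3, 6], [5], [8]].

So P = [[1, 3, 4, 7], [2, 5], [6], [8]], Q = [[1, 2, 4, 7], [3, 6], [5], [8]].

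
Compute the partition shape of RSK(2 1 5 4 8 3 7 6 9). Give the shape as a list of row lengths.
[4, 3, 2]

Row-insert each entry into an empty tableau.

After inserting 2: P = [[2]].
After inserting 1: P = [[1], [2]].
After inserting 5: P = [[1, 5], [2]].
After inserting 4: P = [[1, 4], [2, 5]].
After inserting 8: P = [[1, 4, 8], [2, 5]].
After inserting 3: P = [[1, 3, 8], [2, 4], [5]].
After inserting 7: P = [[1, 3, 7], [2, 4, 8], [5]].
After inserting 6: P = [[1, 3, 6], [2, 4, 7], [5, 8]].
After inserting 9: P = [[1, 3, 6, 9], [2, 4, 7], [5, 8]].

The final insertion tableau P = [[1, 3, 6, 9], [2, 4, 7], [5, 8]] has shape [4, 3, 2].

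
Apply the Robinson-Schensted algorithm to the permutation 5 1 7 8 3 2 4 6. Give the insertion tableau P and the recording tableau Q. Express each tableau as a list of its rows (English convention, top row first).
Insert each entry of the permutation into P by Schensted row insertion, recording in Q the position of each new cell.

Insert 5: appended to row 1. P = [[5]].
Insert 1: 1 bumps 5 from row 1; 5 starts row 2. P = [[1], [5]].
Insert 7: appended to row 1. P = [[1, 7], [5]].
Insert 8: appended to row 1. P = [[1, 7, 8], [5]].
Insert 3: 3 bumps 7 from row 1; 7 appends to row 2. P = [[1, 3, 8], [5, 7]].
Insert 2: 2 bumps 3 from row 1; 3 bumps 5 from row 2; 5 starts row 3. P = [[1, 2, 8], [3, 7], [5]].
Insert 4: 4 bumps 8 from row 1; 8 appends to row 2. P = [[1, 2, 4], [3, 7, 8], [5]].
Insert 6: appended to row 1. P = [[1, 2, 4, 6], [3, 7, 8], [5]].

So P = [[1, 2, 4, 6], [3, 7, 8], [5]], Q = [[1, 3, 4, 8], [2, 5, 7], [6]].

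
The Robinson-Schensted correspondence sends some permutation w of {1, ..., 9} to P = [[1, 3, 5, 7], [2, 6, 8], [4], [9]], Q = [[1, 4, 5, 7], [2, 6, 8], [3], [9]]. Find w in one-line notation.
9 4 2 3 6 5 8 7 1

Reverse the RSK construction: for i from n down to 1, find the cell of Q containing i, remove the entry at that cell from P, and reverse-bump it up through P; the value ejected from row 1 is w(i).

Step i=9: Q has 9 at row 4, column 1; remove 9 from row 4 of P and reverse-bump: 9 enters row 3 and ejects 4; 4 enters row 2 and ejects 2; 2 enters row 1 and ejects 1. So w(9) = 1. P is now [[2, 3, 5, 7], [4, 6, 8], [9]].
Step i=8: Q has 8 at row 2, column 3; remove 8 from row 2 of P and reverse-bump: 8 enters row 1 and ejects 7. So w(8) = 7. P is now [[2, 3, 5, 8], [4, 6], [9]].
Step i=7: Q has 7 at row 1, column 4; remove that cell from P, ejecting 8. So w(7) = 8. P is now [[2, 3, 5], [4, 6], [9]].
Step i=6: Q has 6 at row 2, column 2; remove 6 from row 2 of P and reverse-bump: 6 enters row 1 and ejects 5. So w(6) = 5. P is now [[2, 3, 6], [4], [9]].
Step i=5: Q has 5 at row 1, column 3; remove that cell from P, ejecting 6. So w(5) = 6. P is now [[2, 3], [4], [9]].
Step i=4: Q has 4 at row 1, column 2; remove that cell from P, ejecting 3. So w(4) = 3. P is now [[2], [4], [9]].
Step i=3: Q has 3 at row 3, column 1; remove 9 from row 3 of P and reverse-bump: 9 enters row 2 and ejects 4; 4 enters row 1 and ejects 2. So w(3) = 2. P is now [[4], [9]].
Step i=2: Q has 2 at row 2, column 1; remove 9 from row 2 of P and reverse-bump: 9 enters row 1 and ejects 4. So w(2) = 4. P is now [[9]].
Step i=1: Q has 1 at row 1, column 1; remove that cell from P, ejecting 9. So w(1) = 9. P is now [].

So w = 9 4 2 3 6 5 8 7 1.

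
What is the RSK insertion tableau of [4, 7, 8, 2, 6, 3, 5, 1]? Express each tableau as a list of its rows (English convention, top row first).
P = [[1, 3, 5], [2, 6, 8], [4], [7]]

Insert 4: appended to row 1. P = [[4]].
Insert 7: appended to row 1. P = [[4, 7]].
Insert 8: appended to row 1. P = [[4, 7, 8]].
Insert 2: 2 bumps 4 from row 1; 4 starts row 2. P = [[2, 7, 8], [4]].
Insert 6: 6 bumps 7 from row 1; 7 appends to row 2. P = [[2, 6, 8], [4, 7]].
Insert 3: 3 bumps 6 from row 1; 6 bumps 7 from row 2; 7 starts row 3. P = [[2, 3, 8], [4, 6], [7]].
Insert 5: 5 bumps 8 from row 1; 8 appends to row 2. P = [[2, 3, 5], [4, 6, 8], [7]].
Insert 1: 1 bumps 2 from row 1; 2 bumps 4 from row 2; 4 bumps 7 from row 3; 7 starts row 4. P = [[1, 3, 5], [2, 6, 8], [4], [7]].

So P = [[1, 3, 5], [2, 6, 8], [4], [7]].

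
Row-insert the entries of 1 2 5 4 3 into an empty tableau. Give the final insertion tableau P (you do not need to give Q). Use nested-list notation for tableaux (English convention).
P = [[1, 2, 3], [4], [5]]

After inserting 1: P = [[1]].
After inserting 2: P = [[1, 2]].
After inserting 5: P = [[1, 2, 5]].
After inserting 4: P = [[1, 2, 4], [5]].
After inserting 3: P = [[1, 2, 3], [4], [5]].

So P = [[1, 2, 3], [4], [5]].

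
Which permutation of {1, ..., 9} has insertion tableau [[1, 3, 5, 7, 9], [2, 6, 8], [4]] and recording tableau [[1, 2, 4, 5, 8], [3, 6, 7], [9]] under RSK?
Reverse RSK: for i = n, n-1, ..., 1, locate i in Q, remove the corresponding corner cell from P, and reverse-bump its entry up through P; the value ejected from row 1 is w(i).

So w = 2 4 3 6 8 5 7 9 1.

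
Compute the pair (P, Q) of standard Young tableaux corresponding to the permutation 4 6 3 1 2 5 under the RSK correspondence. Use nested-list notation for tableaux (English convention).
P = [[1, 2, 5], [3, 6], [4]], Q = [[1, 2, 6], [3, 5], [4]]

Insert each entry of the permutation into P by Schensted row insertion, recording in Q the position of each new cell.

Insert 4: appended to row 1. P = [[4]], Q = [[1]].
Insert 6: appended to row 1. P = [[4, 6]], Q = [[1, 2]].
Insert 3: 3 bumps 4 from row 1; 4 starts row 2. P = [[3, 6], [4]], Q = [[1, 2], [3]].
Insert 1: 1 bumps 3 from row 1; 3 bumps 4 from row 2; 4 starts row 3. P = [[1, 6], [3], [4]], Q = [[1, 2], [3], [4]].
Insert 2: 2 bumps 6 from row 1; 6 appends to row 2. P = [[1, 2], [3, 6], [4]], Q = [[1, 2], [3, 5], [4]].
Insert 5: appended to row 1. P = [[1, 2, 5], [3, 6], [4]], Q = [[1, 2, 6], [3, 5], [4]].

So P = [[1, 2, 5], [3, 6], [4]], Q = [[1, 2, 6], [3, 5], [4]].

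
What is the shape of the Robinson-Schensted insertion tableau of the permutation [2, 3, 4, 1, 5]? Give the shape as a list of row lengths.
Row-insert each entry into an empty tableau.

After inserting 2: P = [[2]].
After inserting 3: P = [[2, 3]].
After inserting 4: P = [[2, 3, 4]].
After inserting 1: P = [[1, 3, 4], [2]].
After inserting 5: P = [[1, 3, 4, 5], [2]].

The final insertion tableau P = [[1, 3, 4, 5], [2]] has shape [4, 1].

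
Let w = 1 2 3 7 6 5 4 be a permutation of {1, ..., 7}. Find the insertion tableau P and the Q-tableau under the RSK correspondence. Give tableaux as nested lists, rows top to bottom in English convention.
P = [[1, 2, 3, 4], [5], [6], [7]], Q = [[1, 2, 3, 4], [5], [6], [7]]

Insert each entry of the permutation into P by Schensted row insertion, recording in Q the position of each new cell.

Insert 1: appended to row 1. P = [[1]].
Insert 2: appended to row 1. P = [[1, 2]].
Insert 3: appended to row 1. P = [[1, 2, 3]].
Insert 7: appended to row 1. P = [[1, 2, 3, 7]].
Insert 6: 6 bumps 7 from row 1; 7 starts row 2. P = [[1, 2, 3, 6], [7]].
Insert 5: 5 bumps 6 from row 1; 6 bumps 7 from row 2; 7 starts row 3. P = [[1, 2, 3, 5], [6], [7]].
Insert 4: 4 bumps 5 from row 1; 5 bumps 6 from row 2; 6 bumps 7 from row 3; 7 starts row 4. P = [[1, 2, 3, 4], [5], [6], [7]].

So P = [[1, 2, 3, 4], [5], [6], [7]], Q = [[1, 2, 3, 4], [5], [6], [7]].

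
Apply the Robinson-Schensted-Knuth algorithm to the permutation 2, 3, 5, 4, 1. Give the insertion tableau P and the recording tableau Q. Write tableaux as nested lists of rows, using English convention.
Insert each entry of the permutation into P by Schensted row insertion, recording in Q the position of each new cell.

Insert 2: appended to row 1. P = [[2]].
Insert 3: appended to row 1. P = [[2, 3]].
Insert 5: appended to row 1. P = [[2, 3, 5]].
Insert 4: 4 bumps 5 from row 1; 5 starts row 2. P = [[2, 3, 4], [5]].
Insert 1: 1 bumps 2 from row 1; 2 bumps 5 from row 2; 5 starts row 3. P = [[1, 3, 4], [2], [5]].

So P = [[1, 3, 4], [2], [5]], Q = [[1, 2, 3], [4], [5]].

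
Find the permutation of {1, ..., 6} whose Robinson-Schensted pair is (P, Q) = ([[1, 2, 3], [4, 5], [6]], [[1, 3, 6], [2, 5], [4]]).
6 4 5 1 2 3

Reverse the RSK construction: for i from n down to 1, find the cell of Q containing i, remove the entry at that cell from P, and reverse-bump it up through P; the value ejected from row 1 is w(i).

Step i=6: Q has 6 at row 1, column 3; remove that cell from P, ejecting 3. So w(6) = 3. P is now [[1, 2], [4, 5], [6]].
Step i=5: Q has 5 at row 2, column 2; remove 5 from row 2 of P and reverse-bump: 5 enters row 1 and ejects 2. So w(5) = 2. P is now [[1, 5], [4], [6]].
Step i=4: Q has 4 at row 3, column 1; remove 6 from row 3 of P and reverse-bump: 6 enters row 2 and ejects 4; 4 enters row 1 and ejects 1. So w(4) = 1. P is now [[4, 5], [6]].
Step i=3: Q has 3 at row 1, column 2; remove that cell from P, ejecting 5. So w(3) = 5. P is now [[4], [6]].
Step i=2: Q has 2 at row 2, column 1; remove 6 from row 2 of P and reverse-bump: 6 enters row 1 and ejects 4. So w(2) = 4. P is now [[6]].
Step i=1: Q has 1 at row 1, column 1; remove that cell from P, ejecting 6. So w(1) = 6. P is now [].

So w = 6 4 5 1 2 3.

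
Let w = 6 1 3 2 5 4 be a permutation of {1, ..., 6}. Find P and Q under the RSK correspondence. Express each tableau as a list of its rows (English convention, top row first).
Insert each entry of the permutation into P by Schensted row insertion, recording in Q the position of each new cell.

After inserting 6: P = [[6]].
After inserting 1: P = [[1], [6]].
After inserting 3: P = [[1, 3], [6]].
After inserting 2: P = [[1, 2], [3], [6]].
After inserting 5: P = [[1, 2, 5], [3], [6]].
After inserting 4: P = [[1, 2, 4], [3, 5], [6]].

So P = [[1, 2, 4], [3, 5], [6]], Q = [[1, 3, 5], [2, 6], [4]].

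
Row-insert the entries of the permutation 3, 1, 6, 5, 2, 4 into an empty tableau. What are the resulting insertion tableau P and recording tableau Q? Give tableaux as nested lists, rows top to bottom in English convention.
P = [[1, 2, 4], [3, 5], [6]], Q = [[1, 3, 6], [2, 4], [5]]

Insert each entry of the permutation into P by Schensted row insertion, recording in Q the position of each new cell.

Insert 3: appended to row 1. P = [[3]], Q = [[1]].
Insert 1: 1 bumps 3 from row 1; 3 starts row 2. P = [[1], [3]], Q = [[1], [2]].
Insert 6: appended to row 1. P = [[1, 6], [3]], Q = [[1, 3], [2]].
Insert 5: 5 bumps 6 from row 1; 6 appends to row 2. P = [[1, 5], [3, 6]], Q = [[1, 3], [2, 4]].
Insert 2: 2 bumps 5 from row 1; 5 bumps 6 from row 2; 6 starts row 3. P = [[1, 2], [3, 5], [6]], Q = [[1, 3], [2, 4], [5]].
Insert 4: appended to row 1. P = [[1, 2, 4], [3, 5], [6]], Q = [[1, 3, 6], [2, 4], [5]].

So P = [[1, 2, 4], [3, 5], [6]], Q = [[1, 3, 6], [2, 4], [5]].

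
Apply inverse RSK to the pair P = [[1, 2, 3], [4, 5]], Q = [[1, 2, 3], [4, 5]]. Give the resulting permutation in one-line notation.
Reverse the RSK construction: for i from n down to 1, find the cell of Q containing i, remove the entry at that cell from P, and reverse-bump it up through P; the value ejected from row 1 is w(i).

Step i=5: Q has 5 at row 2, column 2; remove 5 from row 2 of P and reverse-bump: 5 enters row 1 and ejects 3. So w(5) = 3. P is now [[1, 2, 5], [4]].
Step i=4: Q has 4 at row 2, column 1; remove 4 from row 2 of P and reverse-bump: 4 enters row 1 and ejects 2. So w(4) = 2. P is now [[1, 4, 5]].
Step i=3: Q has 3 at row 1, column 3; remove that cell from P, ejecting 5. So w(3) = 5. P is now [[1, 4]].
Step i=2: Q has 2 at row 1, column 2; remove that cell from P, ejecting 4. So w(2) = 4. P is now [[1]].
Step i=1: Q has 1 at row 1, column 1; remove that cell from P, ejecting 1. So w(1) = 1. P is now [].

So w = 1 4 5 2 3.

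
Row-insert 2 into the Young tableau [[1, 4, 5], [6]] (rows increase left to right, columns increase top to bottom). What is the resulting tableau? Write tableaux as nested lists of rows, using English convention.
[[1, 2, 5], [4], [6]]

In row 1, 2 replaces 4 (the leftmost entry greater than 2); 4 is bumped to row 2. In row 2, 4 replaces 6 (the leftmost entry greater than 4); 6 is bumped to row 3. 6 starts a new row 3. The new tableau is [[1, 2, 5], [4], [6]].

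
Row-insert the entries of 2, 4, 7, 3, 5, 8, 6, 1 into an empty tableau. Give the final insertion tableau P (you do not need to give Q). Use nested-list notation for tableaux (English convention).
Insert 2: appended to row 1. P = [[2]].
Insert 4: appended to row 1. P = [[2, 4]].
Insert 7: appended to row 1. P = [[2, 4, 7]].
Insert 3: 3 bumps 4 from row 1; 4 starts row 2. P = [[2, 3, 7], [4]].
Insert 5: 5 bumps 7 from row 1; 7 appends to row 2. P = [[2, 3, 5], [4, 7]].
Insert 8: appended to row 1. P = [[2, 3, 5, 8], [4, 7]].
Insert 6: 6 bumps 8 from row 1; 8 appends to row 2. P = [[2, 3, 5, 6], [4, 7, 8]].
Insert 1: 1 bumps 2 from row 1; 2 bumps 4 from row 2; 4 starts row 3. P = [[1, 3, 5, 6], [2, 7, 8], [4]].

So P = [[1, 3, 5, 6], [2, 7, 8], [4]].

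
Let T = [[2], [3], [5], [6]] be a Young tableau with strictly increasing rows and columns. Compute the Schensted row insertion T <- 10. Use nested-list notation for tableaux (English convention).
[[2, 10], [3], [5], [6]]

10 is larger than every entry of row 1, so it is appended to row 1. The new tableau is [[2, 10], [3], [5], [6]].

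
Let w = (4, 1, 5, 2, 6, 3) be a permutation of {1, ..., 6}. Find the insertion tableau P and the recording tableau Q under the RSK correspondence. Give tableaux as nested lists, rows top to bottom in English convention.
P = [[1, 2, 3], [4, 5, 6]], Q = [[1, 3, 5], [2, 4, 6]]

Insert each entry of the permutation into P by Schensted row insertion, recording in Q the position of each new cell.

Insert 4: appended to row 1. P = [[4]].
Insert 1: 1 bumps 4 from row 1; 4 starts row 2. P = [[1], [4]].
Insert 5: appended to row 1. P = [[1, 5], [4]].
Insert 2: 2 bumps 5 from row 1; 5 appends to row 2. P = [[1, 2], [4, 5]].
Insert 6: appended to row 1. P = [[1, 2, 6], [4, 5]].
Insert 3: 3 bumps 6 from row 1; 6 appends to row 2. P = [[1, 2, 3], [4, 5, 6]].

So P = [[1, 2, 3], [4, 5, 6]], Q = [[1, 3, 5], [2, 4, 6]].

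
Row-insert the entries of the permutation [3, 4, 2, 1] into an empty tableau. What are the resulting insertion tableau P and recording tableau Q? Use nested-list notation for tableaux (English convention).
P = [[1, 4], [2], [3]], Q = [[1, 2], [3], [4]]

Insert each entry of the permutation into P by Schensted row insertion, recording in Q the position of each new cell.

After inserting 3: P = [[3]].
After inserting 4: P = [[3, 4]].
After inserting 2: P = [[2, 4], [3]].
After inserting 1: P = [[1, 4], [2], [3]].

So P = [[1, 4], [2], [3]], Q = [[1, 2], [3], [4]].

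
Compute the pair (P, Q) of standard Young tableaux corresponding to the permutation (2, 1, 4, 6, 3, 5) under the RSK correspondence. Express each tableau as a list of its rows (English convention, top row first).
P = [[1, 3, 5], [2, 4, 6]], Q = [[1, 3, 4], [2, 5, 6]]

Insert each entry of the permutation into P by Schensted row insertion, recording in Q the position of each new cell.

Insert 2: appended to row 1. P = [[2]], Q = [[1]].
Insert 1: 1 bumps 2 from row 1; 2 starts row 2. P = [[1], [2]], Q = [[1], [2]].
Insert 4: appended to row 1. P = [[1, 4], [2]], Q = [[1, 3], [2]].
Insert 6: appended to row 1. P = [[1, 4, 6], [2]], Q = [[1, 3, 4], [2]].
Insert 3: 3 bumps 4 from row 1; 4 appends to row 2. P = [[1, 3, 6], [2, 4]], Q = [[1, 3, 4], [2, 5]].
Insert 5: 5 bumps 6 from row 1; 6 appends to row 2. P = [[1, 3, 5], [2, 4, 6]], Q = [[1, 3, 4], [2, 5, 6]].

So P = [[1, 3, 5], [2, 4, 6]], Q = [[1, 3, 4], [2, 5, 6]].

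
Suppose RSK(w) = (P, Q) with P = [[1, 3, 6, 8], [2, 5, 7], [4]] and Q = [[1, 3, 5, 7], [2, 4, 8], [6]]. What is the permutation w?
Reverse the RSK construction: for i from n down to 1, find the cell of Q containing i, remove the entry at that cell from P, and reverse-bump it up through P; the value ejected from row 1 is w(i).

Step i=8: Q has 8 at row 2, column 3; remove 7 from row 2 of P and reverse-bump: 7 enters row 1 and ejects 6. So w(8) = 6. P is now [[1, 3, 7, 8], [2, 5], [4]].
Step i=7: Q has 7 at row 1, column 4; remove that cell from P, ejecting 8. So w(7) = 8. P is now [[1, 3, 7], [2, 5], [4]].
Step i=6: Q has 6 at row 3, column 1; remove 4 from row 3 of P and reverse-bump: 4 enters row 2 and ejects 2; 2 enters row 1 and ejects 1. So w(6) = 1. P is now [[2, 3, 7], [4, 5]].
Step i=5: Q has 5 at row 1, column 3; remove that cell from P, ejecting 7. So w(5) = 7. P is now [[2, 3], [4, 5]].
Step i=4: Q has 4 at row 2, column 2; remove 5 from row 2 of P and reverse-bump: 5 enters row 1 and ejects 3. So w(4) = 3. P is now [[2, 5], [4]].
Step i=3: Q has 3 at row 1, column 2; remove that cell from P, ejecting 5. So w(3) = 5. P is now [[2], [4]].
Step i=2: Q has 2 at row 2, column 1; remove 4 from row 2 of P and reverse-bump: 4 enters row 1 and ejects 2. So w(2) = 2. P is now [[4]].
Step i=1: Q has 1 at row 1, column 1; remove that cell from P, ejecting 4. So w(1) = 4. P is now [].

So w = 4 2 5 3 7 1 8 6.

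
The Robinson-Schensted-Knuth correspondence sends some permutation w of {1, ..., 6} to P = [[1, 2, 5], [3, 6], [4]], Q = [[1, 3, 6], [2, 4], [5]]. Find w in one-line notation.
4 1 6 3 2 5

Reverse the RSK construction: for i from n down to 1, find the cell of Q containing i, remove the entry at that cell from P, and reverse-bump it up through P; the value ejected from row 1 is w(i).

Step i=6: Q has 6 at row 1, column 3; remove that cell from P, ejecting 5. So w(6) = 5. P is now [[1, 2], [3, 6], [4]].
Step i=5: Q has 5 at row 3, column 1; remove 4 from row 3 of P and reverse-bump: 4 enters row 2 and ejects 3; 3 enters row 1 and ejects 2. So w(5) = 2. P is now [[1, 3], [4, 6]].
Step i=4: Q has 4 at row 2, column 2; remove 6 from row 2 of P and reverse-bump: 6 enters row 1 and ejects 3. So w(4) = 3. P is now [[1, 6], [4]].
Step i=3: Q has 3 at row 1, column 2; remove that cell from P, ejecting 6. So w(3) = 6. P is now [[1], [4]].
Step i=2: Q has 2 at row 2, column 1; remove 4 from row 2 of P and reverse-bump: 4 enters row 1 and ejects 1. So w(2) = 1. P is now [[4]].
Step i=1: Q has 1 at row 1, column 1; remove that cell from P, ejecting 4. So w(1) = 4. P is now [].

So w = 4 1 6 3 2 5.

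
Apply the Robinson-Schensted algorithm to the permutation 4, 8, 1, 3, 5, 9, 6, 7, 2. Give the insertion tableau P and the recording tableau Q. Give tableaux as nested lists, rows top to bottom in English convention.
Insert each entry of the permutation into P by Schensted row insertion, recording in Q the position of each new cell.

Insert 4: appended to row 1. P = [[4]].
Insert 8: appended to row 1. P = [[4, 8]].
Insert 1: 1 bumps 4 from row 1; 4 starts row 2. P = [[1, 8], [4]].
Insert 3: 3 bumps 8 from row 1; 8 appends to row 2. P = [[1, 3], [4, 8]].
Insert 5: appended to row 1. P = [[1, 3, 5], [4, 8]].
Insert 9: appended to row 1. P = [[1, 3, 5, 9], [4, 8]].
Insert 6: 6 bumps 9 from row 1; 9 appends to row 2. P = [[1, 3, 5, 6], [4, 8, 9]].
Insert 7: appended to row 1. P = [[1, 3, 5, 6, 7], [4, 8, 9]].
Insert 2: 2 bumps 3 from row 1; 3 bumps 4 from row 2; 4 starts row 3. P = [[1, 2, 5, 6, 7], [3, 8, 9], [4]].

So P = [[1, 2, 5, 6, 7], [3, 8, 9], [4]], Q = [[1, 2, 5, 6, 8], [3, 4, 7], [9]].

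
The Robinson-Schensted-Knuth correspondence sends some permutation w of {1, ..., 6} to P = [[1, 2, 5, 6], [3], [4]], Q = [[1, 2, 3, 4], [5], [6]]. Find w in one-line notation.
1 4 5 6 3 2

Reverse the RSK construction: for i from n down to 1, find the cell of Q containing i, remove the entry at that cell from P, and reverse-bump it up through P; the value ejected from row 1 is w(i).

Step i=6: Q has 6 at row 3, column 1; remove 4 from row 3 of P and reverse-bump: 4 enters row 2 and ejects 3; 3 enters row 1 and ejects 2. So w(6) = 2. P is now [[1, 3, 5, 6], [4]].
Step i=5: Q has 5 at row 2, column 1; remove 4 from row 2 of P and reverse-bump: 4 enters row 1 and ejects 3. So w(5) = 3. P is now [[1, 4, 5, 6]].
Step i=4: Q has 4 at row 1, column 4; remove that cell from P, ejecting 6. So w(4) = 6. P is now [[1, 4, 5]].
Step i=3: Q has 3 at row 1, column 3; remove that cell from P, ejecting 5. So w(3) = 5. P is now [[1, 4]].
Step i=2: Q has 2 at row 1, column 2; remove that cell from P, ejecting 4. So w(2) = 4. P is now [[1]].
Step i=1: Q has 1 at row 1, column 1; remove that cell from P, ejecting 1. So w(1) = 1. P is now [].

So w = 1 4 5 6 3 2.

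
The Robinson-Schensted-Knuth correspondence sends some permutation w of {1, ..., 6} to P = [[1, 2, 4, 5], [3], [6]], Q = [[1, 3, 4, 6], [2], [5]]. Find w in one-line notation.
6 1 3 4 2 5

Reverse RSK: for i = n, n-1, ..., 1, locate i in Q, remove the corresponding corner cell from P, and reverse-bump its entry up through P; the value ejected from row 1 is w(i).

So w = 6 1 3 4 2 5.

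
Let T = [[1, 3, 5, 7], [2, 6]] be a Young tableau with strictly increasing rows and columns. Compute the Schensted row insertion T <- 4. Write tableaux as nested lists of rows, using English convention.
In row 1, 4 replaces 5 (the leftmost entry greater than 4); 5 is bumped to row 2. In row 2, 5 replaces 6 (the leftmost entry greater than 5); 6 is bumped to row 3. 6 starts a new row 3. The new tableau is [[1, 3, 4, 7], [2, 5], [6]].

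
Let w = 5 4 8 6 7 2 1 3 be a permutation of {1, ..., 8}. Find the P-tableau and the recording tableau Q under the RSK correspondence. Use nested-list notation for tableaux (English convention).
P = [[1, 3, 7], [2, 6], [4, 8], [5]], Q = [[1, 3, 5], [2, 4], [6, 8], [7]]

Insert each entry of the permutation into P by Schensted row insertion, recording in Q the position of each new cell.

Insert 5: appended to row 1. P = [[5]], Q = [[1]].
Insert 4: 4 bumps 5 from row 1; 5 starts row 2. P = [[4], [5]], Q = [[1], [2]].
Insert 8: appended to row 1. P = [[4, 8], [5]], Q = [[1, 3], [2]].
Insert 6: 6 bumps 8 from row 1; 8 appends to row 2. P = [[4, 6], [5, 8]], Q = [[1, 3], [2, 4]].
Insert 7: appended to row 1. P = [[4, 6, 7], [5, 8]], Q = [[1, 3, 5], [2, 4]].
Insert 2: 2 bumps 4 from row 1; 4 bumps 5 from row 2; 5 starts row 3. P = [[2, 6, 7], [4, 8], [5]], Q = [[1, 3, 5], [2, 4], [6]].
Insert 1: 1 bumps 2 from row 1; 2 bumps 4 from row 2; 4 bumps 5 from row 3; 5 starts row 4. P = [[1, 6, 7], [2, 8], [4], [5]], Q = [[1, 3, 5], [2, 4], [6], [7]].
Insert 3: 3 bumps 6 from row 1; 6 bumps 8 from row 2; 8 appends to row 3. P = [[1, 3, 7], [2, 6], [4, 8], [5]], Q = [[1, 3, 5], [2, 4], [6, 8], [7]].

So P = [[1, 3, 7], [2, 6], [4, 8], [5]], Q = [[1, 3, 5], [2, 4], [6, 8], [7]].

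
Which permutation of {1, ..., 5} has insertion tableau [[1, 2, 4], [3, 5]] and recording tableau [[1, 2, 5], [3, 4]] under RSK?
3 5 1 2 4

Reverse RSK: for i = n, n-1, ..., 1, locate i in Q, remove the corresponding corner cell from P, and reverse-bump its entry up through P; the value ejected from row 1 is w(i).

So w = 3 5 1 2 4.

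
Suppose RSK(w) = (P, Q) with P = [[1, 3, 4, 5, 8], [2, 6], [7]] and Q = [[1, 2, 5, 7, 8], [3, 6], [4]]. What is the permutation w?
2 7 3 1 6 4 5 8

Reverse the RSK construction: for i from n down to 1, find the cell of Q containing i, remove the entry at that cell from P, and reverse-bump it up through P; the value ejected from row 1 is w(i).

Step i=8: Q has 8 at row 1, column 5; remove that cell from P, ejecting 8. So w(8) = 8. P is now [[1, 3, 4, 5], [2, 6], [7]].
Step i=7: Q has 7 at row 1, column 4; remove that cell from P, ejecting 5. So w(7) = 5. P is now [[1, 3, 4], [2, 6], [7]].
Step i=6: Q has 6 at row 2, column 2; remove 6 from row 2 of P and reverse-bump: 6 enters row 1 and ejects 4. So w(6) = 4. P is now [[1, 3, 6], [2], [7]].
Step i=5: Q has 5 at row 1, column 3; remove that cell from P, ejecting 6. So w(5) = 6. P is now [[1, 3], [2], [7]].
Step i=4: Q has 4 at row 3, column 1; remove 7 from row 3 of P and reverse-bump: 7 enters row 2 and ejects 2; 2 enters row 1 and ejects 1. So w(4) = 1. P is now [[2, 3], [7]].
Step i=3: Q has 3 at row 2, column 1; remove 7 from row 2 of P and reverse-bump: 7 enters row 1 and ejects 3. So w(3) = 3. P is now [[2, 7]].
Step i=2: Q has 2 at row 1, column 2; remove that cell from P, ejecting 7. So w(2) = 7. P is now [[2]].
Step i=1: Q has 1 at row 1, column 1; remove that cell from P, ejecting 2. So w(1) = 2. P is now [].

So w = 2 7 3 1 6 4 5 8.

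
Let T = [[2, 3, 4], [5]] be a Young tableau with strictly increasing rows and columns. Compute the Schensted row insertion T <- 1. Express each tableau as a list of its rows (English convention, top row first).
In row 1, 1 replaces 2 (the leftmost entry greater than 1); 2 is bumped to row 2. In row 2, 2 replaces 5 (the leftmost entry greater than 2); 5 is bumped to row 3. 5 starts a new row 3. The new tableau is [[1, 3, 4], [2], [5]].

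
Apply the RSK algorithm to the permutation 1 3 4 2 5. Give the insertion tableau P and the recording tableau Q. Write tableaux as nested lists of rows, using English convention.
Insert each entry of the permutation into P by Schensted row insertion, recording in Q the position of each new cell.

Insert 1: appended to row 1. P = [[1]].
Insert 3: appended to row 1. P = [[1, 3]].
Insert 4: appended to row 1. P = [[1, 3, 4]].
Insert 2: 2 bumps 3 from row 1; 3 starts row 2. P = [[1, 2, 4], [3]].
Insert 5: appended to row 1. P = [[1, 2, 4, 5], [3]].

So P = [[1, 2, 4, 5], [3]], Q = [[1, 2, 3, 5], [4]].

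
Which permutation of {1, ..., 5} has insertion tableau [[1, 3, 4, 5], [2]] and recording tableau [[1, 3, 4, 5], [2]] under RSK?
Reverse the RSK construction: for i from n down to 1, find the cell of Q containing i, remove the entry at that cell from P, and reverse-bump it up through P; the value ejected from row 1 is w(i).

Step i=5: Q has 5 at row 1, column 4; remove that cell from P, ejecting 5. So w(5) = 5. P is now [[1, 3, 4], [2]].
Step i=4: Q has 4 at row 1, column 3; remove that cell from P, ejecting 4. So w(4) = 4. P is now [[1, 3], [2]].
Step i=3: Q has 3 at row 1, column 2; remove that cell from P, ejecting 3. So w(3) = 3. P is now [[1], [2]].
Step i=2: Q has 2 at row 2, column 1; remove 2 from row 2 of P and reverse-bump: 2 enters row 1 and ejects 1. So w(2) = 1. P is now [[2]].
Step i=1: Q has 1 at row 1, column 1; remove that cell from P, ejecting 2. So w(1) = 2. P is now [].

So w = 2 1 3 4 5.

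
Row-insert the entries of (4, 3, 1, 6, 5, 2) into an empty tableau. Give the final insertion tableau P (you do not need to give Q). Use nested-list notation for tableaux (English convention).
After inserting 4: P = [[4]].
After inserting 3: P = [[3], [4]].
After inserting 1: P = [[1], [3], [4]].
After inserting 6: P = [[1, 6], [3], [4]].
After inserting 5: P = [[1, 5], [3, 6], [4]].
After inserting 2: P = [[1, 2], [3, 5], [4, 6]].

So P = [[1, 2], [3, 5], [4, 6]].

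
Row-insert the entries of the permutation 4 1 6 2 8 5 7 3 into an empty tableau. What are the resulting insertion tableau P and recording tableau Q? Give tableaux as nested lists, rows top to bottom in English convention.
Insert each entry of the permutation into P by Schensted row insertion, recording in Q the position of each new cell.

Insert 4: appended to row 1. P = [[4]].
Insert 1: 1 bumps 4 from row 1; 4 starts row 2. P = [[1], [4]].
Insert 6: appended to row 1. P = [[1, 6], [4]].
Insert 2: 2 bumps 6 from row 1; 6 appends to row 2. P = [[1, 2], [4, 6]].
Insert 8: appended to row 1. P = [[1, 2, 8], [4, 6]].
Insert 5: 5 bumps 8 from row 1; 8 appends to row 2. P = [[1, 2, 5], [4, 6, 8]].
Insert 7: appended to row 1. P = [[1, 2, 5, 7], [4, 6, 8]].
Insert 3: 3 bumps 5 from row 1; 5 bumps 6 from row 2; 6 starts row 3. P = [[1, 2, 3, 7], [4, 5, 8], [6]].

So P = [[1, 2, 3, 7], [4, 5, 8], [6]], Q = [[1, 3, 5, 7], [2, 4, 6], [8]].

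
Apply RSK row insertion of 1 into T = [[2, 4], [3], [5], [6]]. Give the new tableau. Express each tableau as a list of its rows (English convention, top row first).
[[1, 4], [2], [3], [5], [6]]

In row 1, 1 replaces 2 (the leftmost entry greater than 1); 2 is bumped to row 2. In row 2, 2 replaces 3 (the leftmost entry greater than 2); 3 is bumped to row 3. In row 3, 3 replaces 5 (the leftmost entry greater than 3); 5 is bumped to row 4. In row 4, 5 replaces 6 (the leftmost entry greater than 5); 6 is bumped to row 5. 6 starts a new row 5. The new tableau is [[1, 4], [2], [3], [5], [6]].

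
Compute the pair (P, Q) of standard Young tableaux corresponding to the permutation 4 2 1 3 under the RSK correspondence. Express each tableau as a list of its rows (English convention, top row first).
P = [[1, 3], [2], [4]], Q = [[1, 4], [2], [3]]

Insert each entry of the permutation into P by Schensted row insertion, recording in Q the position of each new cell.

Insert 4: appended to row 1. P = [[4]].
Insert 2: 2 bumps 4 from row 1; 4 starts row 2. P = [[2], [4]].
Insert 1: 1 bumps 2 from row 1; 2 bumps 4 from row 2; 4 starts row 3. P = [[1], [2], [4]].
Insert 3: appended to row 1. P = [[1, 3], [2], [4]].

So P = [[1, 3], [2], [4]], Q = [[1, 4], [2], [3]].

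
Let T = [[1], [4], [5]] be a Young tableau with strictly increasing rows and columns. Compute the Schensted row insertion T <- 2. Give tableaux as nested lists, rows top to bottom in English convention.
2 is larger than every entry of row 1, so it is appended to row 1. The new tableau is [[1, 2], [4], [5]].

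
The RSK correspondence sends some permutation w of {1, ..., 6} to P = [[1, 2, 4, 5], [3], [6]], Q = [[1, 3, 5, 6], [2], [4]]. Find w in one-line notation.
6 1 3 2 4 5

Reverse the RSK construction: for i from n down to 1, find the cell of Q containing i, remove the entry at that cell from P, and reverse-bump it up through P; the value ejected from row 1 is w(i).

Step i=6: Q has 6 at row 1, column 4; remove that cell from P, ejecting 5. So w(6) = 5. P is now [[1, 2, 4], [3], [6]].
Step i=5: Q has 5 at row 1, column 3; remove that cell from P, ejecting 4. So w(5) = 4. P is now [[1, 2], [3], [6]].
Step i=4: Q has 4 at row 3, column 1; remove 6 from row 3 of P and reverse-bump: 6 enters row 2 and ejects 3; 3 enters row 1 and ejects 2. So w(4) = 2. P is now [[1, 3], [6]].
Step i=3: Q has 3 at row 1, column 2; remove that cell from P, ejecting 3. So w(3) = 3. P is now [[1], [6]].
Step i=2: Q has 2 at row 2, column 1; remove 6 from row 2 of P and reverse-bump: 6 enters row 1 and ejects 1. So w(2) = 1. P is now [[6]].
Step i=1: Q has 1 at row 1, column 1; remove that cell from P, ejecting 6. So w(1) = 6. P is now [].

So w = 6 1 3 2 4 5.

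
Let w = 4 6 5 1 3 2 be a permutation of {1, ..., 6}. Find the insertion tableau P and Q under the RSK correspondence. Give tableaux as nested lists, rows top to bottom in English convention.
P = [[1, 2], [3, 5], [4], [6]], Q = [[1, 2], [3, 5], [4], [6]]

Insert each entry of the permutation into P by Schensted row insertion, recording in Q the position of each new cell.

Insert 4: appended to row 1. P = [[4]].
Insert 6: appended to row 1. P = [[4, 6]].
Insert 5: 5 bumps 6 from row 1; 6 starts row 2. P = [[4, 5], [6]].
Insert 1: 1 bumps 4 from row 1; 4 bumps 6 from row 2; 6 starts row 3. P = [[1, 5], [4], [6]].
Insert 3: 3 bumps 5 from row 1; 5 appends to row 2. P = [[1, 3], [4, 5], [6]].
Insert 2: 2 bumps 3 from row 1; 3 bumps 4 from row 2; 4 bumps 6 from row 3; 6 starts row 4. P = [[1, 2], [3, 5], [4], [6]].

So P = [[1, 2], [3, 5], [4], [6]], Q = [[1, 2], [3, 5], [4], [6]].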